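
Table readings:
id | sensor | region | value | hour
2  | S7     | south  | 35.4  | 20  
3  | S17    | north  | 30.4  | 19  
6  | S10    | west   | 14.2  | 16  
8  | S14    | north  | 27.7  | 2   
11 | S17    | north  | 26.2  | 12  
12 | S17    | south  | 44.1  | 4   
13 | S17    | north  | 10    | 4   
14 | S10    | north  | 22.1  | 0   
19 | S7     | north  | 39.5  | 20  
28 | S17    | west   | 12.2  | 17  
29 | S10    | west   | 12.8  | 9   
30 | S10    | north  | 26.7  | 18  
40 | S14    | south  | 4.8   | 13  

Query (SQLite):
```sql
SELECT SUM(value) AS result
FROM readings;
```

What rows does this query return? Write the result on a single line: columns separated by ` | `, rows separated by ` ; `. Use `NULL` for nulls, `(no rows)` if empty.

All value values: [35.4, 30.4, 14.2, 27.7, 26.2, 44.1, 10, 22.1, 39.5, 12.2, 12.8, 26.7, 4.8].
SUM of non-NULL values = 306.1.

306.1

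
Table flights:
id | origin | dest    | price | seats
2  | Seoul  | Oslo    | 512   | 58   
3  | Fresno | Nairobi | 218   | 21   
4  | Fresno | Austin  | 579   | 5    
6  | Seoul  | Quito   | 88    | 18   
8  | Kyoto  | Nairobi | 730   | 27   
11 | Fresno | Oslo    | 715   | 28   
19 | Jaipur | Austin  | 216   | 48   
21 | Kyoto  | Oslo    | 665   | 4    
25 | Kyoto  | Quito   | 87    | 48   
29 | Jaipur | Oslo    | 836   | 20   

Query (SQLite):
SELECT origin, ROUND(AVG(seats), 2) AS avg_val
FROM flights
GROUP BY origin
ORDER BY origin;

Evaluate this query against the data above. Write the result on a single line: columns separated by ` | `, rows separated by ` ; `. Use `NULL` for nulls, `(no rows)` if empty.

Fresno | 18 ; Jaipur | 34 ; Kyoto | 26.33 ; Seoul | 38

Partition flights by origin; compute ROUND(AVG(seats), 2) within each group.
  Fresno: ids {3, 4, 11} → ROUND(AVG(seats), 2)=18
  Jaipur: ids {19, 29} → ROUND(AVG(seats), 2)=34
  Kyoto: ids {8, 21, 25} → ROUND(AVG(seats), 2)=26.33
  Seoul: ids {2, 6} → ROUND(AVG(seats), 2)=38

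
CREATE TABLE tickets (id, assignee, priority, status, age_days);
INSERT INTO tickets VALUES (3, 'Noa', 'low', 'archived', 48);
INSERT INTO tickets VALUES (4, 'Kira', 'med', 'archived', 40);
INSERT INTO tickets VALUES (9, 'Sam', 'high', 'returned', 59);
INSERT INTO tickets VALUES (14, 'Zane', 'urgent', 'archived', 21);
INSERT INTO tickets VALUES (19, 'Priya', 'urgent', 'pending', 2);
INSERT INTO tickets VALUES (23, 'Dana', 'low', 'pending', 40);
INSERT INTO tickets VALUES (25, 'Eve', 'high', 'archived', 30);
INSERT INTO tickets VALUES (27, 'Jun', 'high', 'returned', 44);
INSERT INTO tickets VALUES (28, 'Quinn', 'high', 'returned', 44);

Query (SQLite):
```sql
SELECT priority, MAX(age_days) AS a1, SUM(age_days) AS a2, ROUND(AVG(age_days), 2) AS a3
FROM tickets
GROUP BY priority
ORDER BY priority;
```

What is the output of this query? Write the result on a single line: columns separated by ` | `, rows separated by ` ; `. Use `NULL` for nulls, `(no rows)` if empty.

Group tickets by priority.
Per group compute: MAX(age_days), SUM(age_days), ROUND(AVG(age_days), 2).
  high: ids {9, 25, 27, 28} → MAX(age_days)=59, SUM(age_days)=177, ROUND(AVG(age_days), 2)=44.25
  low: ids {3, 23} → MAX(age_days)=48, SUM(age_days)=88, ROUND(AVG(age_days), 2)=44
  med: ids {4} → MAX(age_days)=40, SUM(age_days)=40, ROUND(AVG(age_days), 2)=40
  urgent: ids {14, 19} → MAX(age_days)=21, SUM(age_days)=23, ROUND(AVG(age_days), 2)=11.5

high | 59 | 177 | 44.25 ; low | 48 | 88 | 44 ; med | 40 | 40 | 40 ; urgent | 21 | 23 | 11.5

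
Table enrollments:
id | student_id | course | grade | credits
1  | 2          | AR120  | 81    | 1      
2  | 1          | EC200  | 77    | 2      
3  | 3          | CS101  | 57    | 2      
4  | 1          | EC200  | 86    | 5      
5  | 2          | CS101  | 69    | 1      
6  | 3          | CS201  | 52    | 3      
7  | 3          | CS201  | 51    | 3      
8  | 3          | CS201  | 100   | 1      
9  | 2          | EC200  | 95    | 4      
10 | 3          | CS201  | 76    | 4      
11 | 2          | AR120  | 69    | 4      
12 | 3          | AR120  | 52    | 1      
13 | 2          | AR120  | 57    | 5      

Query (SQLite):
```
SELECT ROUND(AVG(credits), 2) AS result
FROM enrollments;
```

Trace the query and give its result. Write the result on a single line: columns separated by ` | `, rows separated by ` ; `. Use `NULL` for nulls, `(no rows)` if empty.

All credits values: [1, 2, 2, 5, 1, 3, 3, 1, 4, 4, 4, 1, 5].
AVG = 36 / 13 (rounded to 2 dp).

2.77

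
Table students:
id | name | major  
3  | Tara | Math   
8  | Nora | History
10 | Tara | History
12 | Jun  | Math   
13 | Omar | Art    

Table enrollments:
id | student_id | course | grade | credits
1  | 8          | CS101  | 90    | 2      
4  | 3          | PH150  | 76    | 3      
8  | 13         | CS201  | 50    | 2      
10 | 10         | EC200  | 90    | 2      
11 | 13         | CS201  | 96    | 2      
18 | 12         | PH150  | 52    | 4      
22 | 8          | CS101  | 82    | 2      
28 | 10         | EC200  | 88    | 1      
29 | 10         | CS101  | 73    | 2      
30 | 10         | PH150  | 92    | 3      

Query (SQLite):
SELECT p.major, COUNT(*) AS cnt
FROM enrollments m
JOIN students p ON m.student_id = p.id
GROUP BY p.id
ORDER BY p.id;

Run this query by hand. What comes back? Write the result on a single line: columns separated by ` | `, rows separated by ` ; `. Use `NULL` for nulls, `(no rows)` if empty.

Join each enrollments row to its students via student_id.
Group joined rows by students.id; compute COUNT(*) per group.
  3: ids {4} → COUNT(*)=1
  8: ids {1, 22} → COUNT(*)=2
  10: ids {10, 28, 29, 30} → COUNT(*)=4
  12: ids {18} → COUNT(*)=1
  13: ids {8, 11} → COUNT(*)=2

Math | 1 ; History | 2 ; History | 4 ; Math | 1 ; Art | 2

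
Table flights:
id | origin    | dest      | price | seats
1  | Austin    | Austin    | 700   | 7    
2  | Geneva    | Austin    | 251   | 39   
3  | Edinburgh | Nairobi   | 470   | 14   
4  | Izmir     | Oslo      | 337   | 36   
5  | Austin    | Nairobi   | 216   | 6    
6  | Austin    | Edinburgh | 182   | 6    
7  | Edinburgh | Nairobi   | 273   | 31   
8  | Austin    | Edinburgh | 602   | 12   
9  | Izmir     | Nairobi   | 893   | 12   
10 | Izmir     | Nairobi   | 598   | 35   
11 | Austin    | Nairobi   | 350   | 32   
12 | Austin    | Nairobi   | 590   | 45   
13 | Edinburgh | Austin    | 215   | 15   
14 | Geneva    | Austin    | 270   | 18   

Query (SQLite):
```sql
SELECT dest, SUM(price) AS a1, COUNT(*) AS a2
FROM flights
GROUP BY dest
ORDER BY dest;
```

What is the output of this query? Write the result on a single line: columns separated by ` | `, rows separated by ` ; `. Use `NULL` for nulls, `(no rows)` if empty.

Group flights by dest.
Per group compute: SUM(price), COUNT(*).
  Austin: ids {1, 2, 13, 14} → SUM(price)=1436, COUNT(*)=4
  Edinburgh: ids {6, 8} → SUM(price)=784, COUNT(*)=2
  Nairobi: ids {3, 5, 7, 9, 10, 11, 12} → SUM(price)=3390, COUNT(*)=7
  Oslo: ids {4} → SUM(price)=337, COUNT(*)=1

Austin | 1436 | 4 ; Edinburgh | 784 | 2 ; Nairobi | 3390 | 7 ; Oslo | 337 | 1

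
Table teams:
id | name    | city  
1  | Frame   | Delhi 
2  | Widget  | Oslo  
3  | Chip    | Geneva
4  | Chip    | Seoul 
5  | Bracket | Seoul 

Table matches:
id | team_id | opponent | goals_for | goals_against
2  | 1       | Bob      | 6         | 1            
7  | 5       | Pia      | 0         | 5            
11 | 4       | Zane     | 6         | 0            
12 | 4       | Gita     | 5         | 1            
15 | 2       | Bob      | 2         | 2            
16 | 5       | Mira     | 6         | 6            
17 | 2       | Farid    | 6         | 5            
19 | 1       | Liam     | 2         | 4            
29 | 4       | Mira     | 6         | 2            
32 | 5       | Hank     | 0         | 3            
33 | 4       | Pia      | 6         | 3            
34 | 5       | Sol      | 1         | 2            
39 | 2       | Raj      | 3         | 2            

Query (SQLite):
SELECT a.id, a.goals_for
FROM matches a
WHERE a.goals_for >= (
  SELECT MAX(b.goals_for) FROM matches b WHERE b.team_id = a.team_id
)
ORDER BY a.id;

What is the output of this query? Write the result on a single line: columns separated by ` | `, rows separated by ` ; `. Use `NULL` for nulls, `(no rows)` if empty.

2 | 6 ; 11 | 6 ; 16 | 6 ; 17 | 6 ; 29 | 6 ; 33 | 6

For each matches row a, compute MAX(goals_for) over rows sharing a.team_id.
Keep row a if a.goals_for >= that per-group MAX.
  team_id=1: MAX(goals_for) = 6
  team_id=2: MAX(goals_for) = 6
  team_id=4: MAX(goals_for) = 6
  team_id=5: MAX(goals_for) = 6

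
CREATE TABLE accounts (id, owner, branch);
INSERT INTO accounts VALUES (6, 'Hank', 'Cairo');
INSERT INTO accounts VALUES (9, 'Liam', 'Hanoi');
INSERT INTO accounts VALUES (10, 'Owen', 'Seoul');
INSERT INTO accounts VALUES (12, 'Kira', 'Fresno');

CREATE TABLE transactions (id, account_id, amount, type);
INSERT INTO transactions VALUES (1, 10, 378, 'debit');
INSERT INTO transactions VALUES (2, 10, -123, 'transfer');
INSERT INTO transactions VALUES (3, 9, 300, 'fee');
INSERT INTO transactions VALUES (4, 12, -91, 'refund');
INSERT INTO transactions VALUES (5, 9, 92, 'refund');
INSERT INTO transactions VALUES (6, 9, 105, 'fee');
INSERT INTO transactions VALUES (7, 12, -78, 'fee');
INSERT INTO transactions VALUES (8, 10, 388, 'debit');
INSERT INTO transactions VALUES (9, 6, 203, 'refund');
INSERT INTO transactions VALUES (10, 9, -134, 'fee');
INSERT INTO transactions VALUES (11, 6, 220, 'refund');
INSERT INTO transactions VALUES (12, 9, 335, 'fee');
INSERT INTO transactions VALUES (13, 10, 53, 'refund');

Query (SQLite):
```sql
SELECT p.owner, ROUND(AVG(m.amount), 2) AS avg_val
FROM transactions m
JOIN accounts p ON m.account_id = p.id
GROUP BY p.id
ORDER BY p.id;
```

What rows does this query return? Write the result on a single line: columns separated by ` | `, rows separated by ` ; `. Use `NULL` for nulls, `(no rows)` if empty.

Join each transactions row to its accounts via account_id.
Group joined rows by accounts.id; compute ROUND(AVG(m.amount), 2) per group.
  6: ids {9, 11} → ROUND(AVG(m.amount), 2)=211.5
  9: ids {3, 5, 6, 10, 12} → ROUND(AVG(m.amount), 2)=139.6
  10: ids {1, 2, 8, 13} → ROUND(AVG(m.amount), 2)=174
  12: ids {4, 7} → ROUND(AVG(m.amount), 2)=-84.5

Hank | 211.5 ; Liam | 139.6 ; Owen | 174 ; Kira | -84.5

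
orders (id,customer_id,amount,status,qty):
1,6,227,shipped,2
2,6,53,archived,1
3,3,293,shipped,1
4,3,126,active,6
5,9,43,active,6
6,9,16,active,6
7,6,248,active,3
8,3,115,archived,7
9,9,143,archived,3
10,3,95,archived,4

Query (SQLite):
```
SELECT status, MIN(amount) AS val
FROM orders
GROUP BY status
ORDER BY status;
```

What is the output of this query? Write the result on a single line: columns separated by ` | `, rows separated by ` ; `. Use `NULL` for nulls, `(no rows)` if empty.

Partition orders by status; compute MIN(amount) within each group.
  active: ids {4, 5, 6, 7} → MIN(amount)=16
  archived: ids {2, 8, 9, 10} → MIN(amount)=53
  shipped: ids {1, 3} → MIN(amount)=227

active | 16 ; archived | 53 ; shipped | 227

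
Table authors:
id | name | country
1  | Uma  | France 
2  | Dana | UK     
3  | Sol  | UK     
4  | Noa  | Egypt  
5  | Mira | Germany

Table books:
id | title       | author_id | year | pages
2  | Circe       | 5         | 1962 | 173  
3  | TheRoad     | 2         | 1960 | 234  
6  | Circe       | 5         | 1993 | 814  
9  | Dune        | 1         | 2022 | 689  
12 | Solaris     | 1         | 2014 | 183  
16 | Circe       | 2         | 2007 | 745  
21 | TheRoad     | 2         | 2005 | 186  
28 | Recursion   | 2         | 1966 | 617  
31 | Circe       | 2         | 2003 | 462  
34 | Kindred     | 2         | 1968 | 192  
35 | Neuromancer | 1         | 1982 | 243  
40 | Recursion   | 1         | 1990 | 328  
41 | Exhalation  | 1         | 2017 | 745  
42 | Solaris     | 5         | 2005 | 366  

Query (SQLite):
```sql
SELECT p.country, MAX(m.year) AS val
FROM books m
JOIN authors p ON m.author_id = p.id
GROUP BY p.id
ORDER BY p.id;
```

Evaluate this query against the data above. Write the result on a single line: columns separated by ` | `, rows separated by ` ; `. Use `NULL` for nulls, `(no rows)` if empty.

Join each books row to its authors via author_id.
Group joined rows by authors.id; compute MAX(m.year) per group.
  1: ids {9, 12, 35, 40, 41} → MAX(m.year)=2022
  2: ids {3, 16, 21, 28, 31, 34} → MAX(m.year)=2007
  5: ids {2, 6, 42} → MAX(m.year)=2005

France | 2022 ; UK | 2007 ; Germany | 2005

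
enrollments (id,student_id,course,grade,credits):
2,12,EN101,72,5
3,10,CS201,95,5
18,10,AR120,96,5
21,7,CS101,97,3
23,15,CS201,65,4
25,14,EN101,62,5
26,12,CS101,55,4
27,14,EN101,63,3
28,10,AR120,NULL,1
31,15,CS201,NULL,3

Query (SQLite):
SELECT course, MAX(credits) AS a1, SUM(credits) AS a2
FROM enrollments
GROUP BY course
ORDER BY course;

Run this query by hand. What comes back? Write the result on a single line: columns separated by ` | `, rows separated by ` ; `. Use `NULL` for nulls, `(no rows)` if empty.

AR120 | 5 | 6 ; CS101 | 4 | 7 ; CS201 | 5 | 12 ; EN101 | 5 | 13

Group enrollments by course.
Per group compute: MAX(credits), SUM(credits).
  AR120: ids {18, 28} → MAX(credits)=5, SUM(credits)=6
  CS101: ids {21, 26} → MAX(credits)=4, SUM(credits)=7
  CS201: ids {3, 23, 31} → MAX(credits)=5, SUM(credits)=12
  EN101: ids {2, 25, 27} → MAX(credits)=5, SUM(credits)=13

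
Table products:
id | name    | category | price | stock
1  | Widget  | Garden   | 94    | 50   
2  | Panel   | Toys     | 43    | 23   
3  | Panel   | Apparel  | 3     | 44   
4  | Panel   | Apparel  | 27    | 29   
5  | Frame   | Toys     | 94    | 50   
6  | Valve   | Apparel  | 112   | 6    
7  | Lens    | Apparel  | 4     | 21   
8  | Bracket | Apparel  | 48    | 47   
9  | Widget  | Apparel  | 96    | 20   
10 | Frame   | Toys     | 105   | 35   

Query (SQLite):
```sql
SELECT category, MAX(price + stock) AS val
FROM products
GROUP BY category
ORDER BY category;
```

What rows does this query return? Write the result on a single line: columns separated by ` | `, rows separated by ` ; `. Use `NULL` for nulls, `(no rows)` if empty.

Apparel | 118 ; Garden | 144 ; Toys | 144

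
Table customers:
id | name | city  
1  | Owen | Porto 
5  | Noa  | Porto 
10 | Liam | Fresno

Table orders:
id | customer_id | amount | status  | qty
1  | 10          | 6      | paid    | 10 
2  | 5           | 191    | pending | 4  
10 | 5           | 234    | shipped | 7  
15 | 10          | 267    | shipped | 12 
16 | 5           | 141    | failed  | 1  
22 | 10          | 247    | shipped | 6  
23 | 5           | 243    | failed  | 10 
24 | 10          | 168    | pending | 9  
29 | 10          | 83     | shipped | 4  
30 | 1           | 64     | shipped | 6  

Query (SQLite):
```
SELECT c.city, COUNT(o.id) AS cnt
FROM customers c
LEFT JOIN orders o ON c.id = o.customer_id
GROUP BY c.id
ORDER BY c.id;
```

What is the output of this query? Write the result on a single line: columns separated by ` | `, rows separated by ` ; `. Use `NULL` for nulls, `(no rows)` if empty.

Porto | 1 ; Porto | 4 ; Fresno | 5

LEFT JOIN keeps every customers row; unmatched ones get NULL for orders columns.
Group by customers.id and compute COUNT(o.id). COUNT(col) of an all-NULL group is 0.
  1: ids {30} → COUNT(o.id)=1
  5: ids {2, 10, 16, 23} → COUNT(o.id)=4
  10: ids {1, 15, 22, 24, 29} → COUNT(o.id)=5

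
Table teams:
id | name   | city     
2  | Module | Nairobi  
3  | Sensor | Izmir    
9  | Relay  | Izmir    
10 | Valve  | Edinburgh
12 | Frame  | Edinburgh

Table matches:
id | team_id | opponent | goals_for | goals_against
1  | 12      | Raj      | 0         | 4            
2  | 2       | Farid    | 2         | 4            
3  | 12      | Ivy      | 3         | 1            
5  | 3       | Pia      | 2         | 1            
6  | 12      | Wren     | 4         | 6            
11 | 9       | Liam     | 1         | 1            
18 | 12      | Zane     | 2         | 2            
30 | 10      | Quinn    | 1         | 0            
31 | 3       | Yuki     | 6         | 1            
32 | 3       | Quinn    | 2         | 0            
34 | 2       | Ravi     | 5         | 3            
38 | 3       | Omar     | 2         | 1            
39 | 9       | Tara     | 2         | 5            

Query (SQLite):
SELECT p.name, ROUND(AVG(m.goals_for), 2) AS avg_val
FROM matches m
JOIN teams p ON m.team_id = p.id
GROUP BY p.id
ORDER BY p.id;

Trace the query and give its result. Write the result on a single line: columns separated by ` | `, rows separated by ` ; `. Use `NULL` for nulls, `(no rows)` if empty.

Module | 3.5 ; Sensor | 3 ; Relay | 1.5 ; Valve | 1 ; Frame | 2.25

Join each matches row to its teams via team_id.
Group joined rows by teams.id; compute ROUND(AVG(m.goals_for), 2) per group.
  2: ids {2, 34} → ROUND(AVG(m.goals_for), 2)=3.5
  3: ids {5, 31, 32, 38} → ROUND(AVG(m.goals_for), 2)=3
  9: ids {11, 39} → ROUND(AVG(m.goals_for), 2)=1.5
  10: ids {30} → ROUND(AVG(m.goals_for), 2)=1
  12: ids {1, 3, 6, 18} → ROUND(AVG(m.goals_for), 2)=2.25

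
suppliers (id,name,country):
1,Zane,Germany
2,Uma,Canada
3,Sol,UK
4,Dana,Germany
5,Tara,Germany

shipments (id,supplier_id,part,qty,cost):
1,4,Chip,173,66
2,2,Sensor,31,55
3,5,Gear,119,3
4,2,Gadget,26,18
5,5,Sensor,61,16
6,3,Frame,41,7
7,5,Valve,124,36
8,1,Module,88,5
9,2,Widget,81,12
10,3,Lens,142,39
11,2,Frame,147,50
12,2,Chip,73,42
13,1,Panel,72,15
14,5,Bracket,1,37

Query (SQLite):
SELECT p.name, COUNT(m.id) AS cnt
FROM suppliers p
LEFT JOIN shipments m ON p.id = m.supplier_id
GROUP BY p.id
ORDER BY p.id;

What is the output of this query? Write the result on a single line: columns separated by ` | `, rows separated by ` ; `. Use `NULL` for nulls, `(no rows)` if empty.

Zane | 2 ; Uma | 5 ; Sol | 2 ; Dana | 1 ; Tara | 4

LEFT JOIN keeps every suppliers row; unmatched ones get NULL for shipments columns.
Group by suppliers.id and compute COUNT(m.id). COUNT(col) of an all-NULL group is 0.
  1: ids {8, 13} → COUNT(m.id)=2
  2: ids {2, 4, 9, 11, 12} → COUNT(m.id)=5
  3: ids {6, 10} → COUNT(m.id)=2
  4: ids {1} → COUNT(m.id)=1
  5: ids {3, 5, 7, 14} → COUNT(m.id)=4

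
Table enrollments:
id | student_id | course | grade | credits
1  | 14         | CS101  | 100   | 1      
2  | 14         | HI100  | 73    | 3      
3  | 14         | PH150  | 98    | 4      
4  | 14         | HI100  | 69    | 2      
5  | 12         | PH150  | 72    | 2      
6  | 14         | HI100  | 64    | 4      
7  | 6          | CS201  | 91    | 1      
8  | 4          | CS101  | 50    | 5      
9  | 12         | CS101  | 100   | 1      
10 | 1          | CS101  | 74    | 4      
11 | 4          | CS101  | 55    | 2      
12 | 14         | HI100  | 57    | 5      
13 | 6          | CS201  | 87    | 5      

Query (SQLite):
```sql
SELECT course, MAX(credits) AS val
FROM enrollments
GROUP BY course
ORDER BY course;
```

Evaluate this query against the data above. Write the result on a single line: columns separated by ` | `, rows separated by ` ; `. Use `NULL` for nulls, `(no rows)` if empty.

CS101 | 5 ; CS201 | 5 ; HI100 | 5 ; PH150 | 4

Partition enrollments by course; compute MAX(credits) within each group.
  CS101: ids {1, 8, 9, 10, 11} → MAX(credits)=5
  CS201: ids {7, 13} → MAX(credits)=5
  HI100: ids {2, 4, 6, 12} → MAX(credits)=5
  PH150: ids {3, 5} → MAX(credits)=4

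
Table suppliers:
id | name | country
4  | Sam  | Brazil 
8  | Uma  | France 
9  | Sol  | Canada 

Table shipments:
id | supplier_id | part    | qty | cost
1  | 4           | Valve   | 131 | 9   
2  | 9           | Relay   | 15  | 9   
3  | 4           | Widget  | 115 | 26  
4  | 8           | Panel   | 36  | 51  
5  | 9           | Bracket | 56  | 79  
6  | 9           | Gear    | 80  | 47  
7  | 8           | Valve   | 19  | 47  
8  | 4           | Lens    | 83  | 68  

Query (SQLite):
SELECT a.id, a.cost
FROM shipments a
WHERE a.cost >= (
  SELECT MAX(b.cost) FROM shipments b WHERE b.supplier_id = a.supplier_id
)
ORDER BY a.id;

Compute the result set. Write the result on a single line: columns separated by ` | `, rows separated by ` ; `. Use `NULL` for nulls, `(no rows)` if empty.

4 | 51 ; 5 | 79 ; 8 | 68

For each shipments row a, compute MAX(cost) over rows sharing a.supplier_id.
Keep row a if a.cost >= that per-group MAX.
  supplier_id=4: MAX(cost) = 68
  supplier_id=8: MAX(cost) = 51
  supplier_id=9: MAX(cost) = 79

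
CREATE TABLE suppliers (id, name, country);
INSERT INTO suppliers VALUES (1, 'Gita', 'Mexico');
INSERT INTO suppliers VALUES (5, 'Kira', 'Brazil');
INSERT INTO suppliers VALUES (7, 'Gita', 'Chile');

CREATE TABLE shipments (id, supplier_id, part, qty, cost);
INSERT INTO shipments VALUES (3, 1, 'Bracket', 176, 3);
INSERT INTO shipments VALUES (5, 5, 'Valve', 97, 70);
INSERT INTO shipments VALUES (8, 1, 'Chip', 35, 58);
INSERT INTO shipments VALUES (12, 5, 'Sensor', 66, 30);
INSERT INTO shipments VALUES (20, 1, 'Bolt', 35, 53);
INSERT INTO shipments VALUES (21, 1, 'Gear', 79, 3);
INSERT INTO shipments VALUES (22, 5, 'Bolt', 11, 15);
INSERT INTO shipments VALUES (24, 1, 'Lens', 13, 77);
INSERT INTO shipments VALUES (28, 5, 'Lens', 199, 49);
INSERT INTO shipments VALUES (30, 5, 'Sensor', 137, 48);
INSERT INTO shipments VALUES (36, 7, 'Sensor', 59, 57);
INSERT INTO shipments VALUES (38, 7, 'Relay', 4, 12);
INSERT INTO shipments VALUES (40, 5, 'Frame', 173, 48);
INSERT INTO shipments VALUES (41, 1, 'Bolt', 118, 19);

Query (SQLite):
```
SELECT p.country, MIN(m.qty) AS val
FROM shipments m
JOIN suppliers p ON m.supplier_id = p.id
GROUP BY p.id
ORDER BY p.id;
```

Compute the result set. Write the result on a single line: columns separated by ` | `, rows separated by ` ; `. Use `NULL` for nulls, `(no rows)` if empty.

Mexico | 13 ; Brazil | 11 ; Chile | 4

Join each shipments row to its suppliers via supplier_id.
Group joined rows by suppliers.id; compute MIN(m.qty) per group.
  1: ids {3, 8, 20, 21, 24, 41} → MIN(m.qty)=13
  5: ids {5, 12, 22, 28, 30, 40} → MIN(m.qty)=11
  7: ids {36, 38} → MIN(m.qty)=4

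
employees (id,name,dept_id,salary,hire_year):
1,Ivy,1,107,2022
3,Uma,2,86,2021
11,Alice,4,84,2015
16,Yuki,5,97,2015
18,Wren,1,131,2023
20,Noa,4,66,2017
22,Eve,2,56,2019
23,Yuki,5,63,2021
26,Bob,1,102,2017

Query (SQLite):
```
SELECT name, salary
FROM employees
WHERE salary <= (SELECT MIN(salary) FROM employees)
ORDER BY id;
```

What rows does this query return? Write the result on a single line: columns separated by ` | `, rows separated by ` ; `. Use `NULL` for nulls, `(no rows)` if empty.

Scalar subquery: MIN(salary) over all employees rows = 56.
Keep rows where salary <= that value.

Eve | 56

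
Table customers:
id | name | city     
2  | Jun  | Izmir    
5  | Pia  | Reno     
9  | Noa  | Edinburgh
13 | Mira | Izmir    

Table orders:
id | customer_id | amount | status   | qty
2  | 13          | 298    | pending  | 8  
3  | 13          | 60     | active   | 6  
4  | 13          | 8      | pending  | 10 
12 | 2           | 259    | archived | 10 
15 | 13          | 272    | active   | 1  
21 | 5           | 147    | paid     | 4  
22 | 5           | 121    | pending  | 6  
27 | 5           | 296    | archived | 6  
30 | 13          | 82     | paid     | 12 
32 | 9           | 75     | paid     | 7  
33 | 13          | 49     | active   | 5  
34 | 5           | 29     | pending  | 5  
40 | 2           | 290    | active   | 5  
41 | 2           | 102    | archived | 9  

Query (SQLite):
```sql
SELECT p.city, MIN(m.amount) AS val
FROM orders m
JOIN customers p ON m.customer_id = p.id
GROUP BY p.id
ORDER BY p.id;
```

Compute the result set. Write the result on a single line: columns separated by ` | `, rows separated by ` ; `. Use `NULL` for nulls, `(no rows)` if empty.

Izmir | 102 ; Reno | 29 ; Edinburgh | 75 ; Izmir | 8

Join each orders row to its customers via customer_id.
Group joined rows by customers.id; compute MIN(m.amount) per group.
  2: ids {12, 40, 41} → MIN(m.amount)=102
  5: ids {21, 22, 27, 34} → MIN(m.amount)=29
  9: ids {32} → MIN(m.amount)=75
  13: ids {2, 3, 4, 15, 30, 33} → MIN(m.amount)=8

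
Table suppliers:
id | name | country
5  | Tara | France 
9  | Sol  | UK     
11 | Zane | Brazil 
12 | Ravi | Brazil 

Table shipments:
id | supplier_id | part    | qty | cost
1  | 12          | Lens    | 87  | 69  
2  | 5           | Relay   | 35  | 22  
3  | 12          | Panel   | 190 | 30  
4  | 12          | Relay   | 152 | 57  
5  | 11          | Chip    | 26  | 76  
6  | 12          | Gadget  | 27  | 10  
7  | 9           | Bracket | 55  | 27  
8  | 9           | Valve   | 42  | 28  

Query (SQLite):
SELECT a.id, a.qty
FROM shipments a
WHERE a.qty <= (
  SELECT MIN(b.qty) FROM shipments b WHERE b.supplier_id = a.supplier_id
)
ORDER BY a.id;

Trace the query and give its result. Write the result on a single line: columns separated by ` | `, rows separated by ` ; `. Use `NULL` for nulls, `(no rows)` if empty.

2 | 35 ; 5 | 26 ; 6 | 27 ; 8 | 42

For each shipments row a, compute MIN(qty) over rows sharing a.supplier_id.
Keep row a if a.qty <= that per-group MIN.
  supplier_id=5: MIN(qty) = 35
  supplier_id=9: MIN(qty) = 42
  supplier_id=11: MIN(qty) = 26
  supplier_id=12: MIN(qty) = 27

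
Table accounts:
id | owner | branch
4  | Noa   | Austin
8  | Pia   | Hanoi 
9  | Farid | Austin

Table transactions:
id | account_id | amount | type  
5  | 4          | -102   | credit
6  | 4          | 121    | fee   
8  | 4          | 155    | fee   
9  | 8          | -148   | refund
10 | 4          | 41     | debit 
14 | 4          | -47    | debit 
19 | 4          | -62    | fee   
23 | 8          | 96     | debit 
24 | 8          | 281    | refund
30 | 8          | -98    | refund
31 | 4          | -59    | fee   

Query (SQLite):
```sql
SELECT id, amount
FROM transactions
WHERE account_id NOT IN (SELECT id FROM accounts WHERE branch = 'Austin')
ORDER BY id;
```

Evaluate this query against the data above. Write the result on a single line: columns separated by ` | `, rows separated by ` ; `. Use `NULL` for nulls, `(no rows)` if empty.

Inner query: accounts.id where branch = 'Austin'.
Outer: keep transactions rows whose account_id is not in that set.
Inner query → {4, 9}

9 | -148 ; 23 | 96 ; 24 | 281 ; 30 | -98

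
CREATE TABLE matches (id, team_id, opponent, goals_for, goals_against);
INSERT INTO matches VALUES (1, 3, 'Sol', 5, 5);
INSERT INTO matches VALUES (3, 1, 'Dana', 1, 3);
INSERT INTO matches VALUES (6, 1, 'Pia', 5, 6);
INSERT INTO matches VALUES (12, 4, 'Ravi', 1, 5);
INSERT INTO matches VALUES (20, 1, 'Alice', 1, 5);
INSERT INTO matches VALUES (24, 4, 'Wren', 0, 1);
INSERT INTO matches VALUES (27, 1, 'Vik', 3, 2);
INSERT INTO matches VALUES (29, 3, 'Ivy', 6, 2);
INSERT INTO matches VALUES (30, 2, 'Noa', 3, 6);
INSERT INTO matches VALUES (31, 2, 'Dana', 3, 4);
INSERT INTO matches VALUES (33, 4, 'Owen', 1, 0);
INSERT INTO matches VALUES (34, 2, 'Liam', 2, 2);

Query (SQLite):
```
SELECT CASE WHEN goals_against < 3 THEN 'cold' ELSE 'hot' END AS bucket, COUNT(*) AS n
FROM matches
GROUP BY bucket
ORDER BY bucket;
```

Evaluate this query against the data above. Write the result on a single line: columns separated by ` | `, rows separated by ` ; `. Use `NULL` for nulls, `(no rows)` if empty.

Bucket rows by goals_against < 3 → 'cold' else 'hot'; count each bucket.

cold | 5 ; hot | 7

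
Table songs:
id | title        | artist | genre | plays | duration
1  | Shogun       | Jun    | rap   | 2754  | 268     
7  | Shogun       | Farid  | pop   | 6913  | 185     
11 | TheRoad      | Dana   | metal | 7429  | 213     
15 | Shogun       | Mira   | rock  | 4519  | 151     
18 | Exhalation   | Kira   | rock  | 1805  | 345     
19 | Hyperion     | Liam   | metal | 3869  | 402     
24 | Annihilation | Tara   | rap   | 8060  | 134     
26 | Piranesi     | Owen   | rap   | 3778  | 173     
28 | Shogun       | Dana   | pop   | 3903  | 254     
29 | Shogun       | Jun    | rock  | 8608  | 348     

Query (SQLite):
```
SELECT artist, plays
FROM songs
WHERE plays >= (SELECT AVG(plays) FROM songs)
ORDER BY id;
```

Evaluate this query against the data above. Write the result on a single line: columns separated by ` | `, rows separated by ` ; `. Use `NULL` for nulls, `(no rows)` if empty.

Scalar subquery: AVG(plays) over all songs rows = 5163.8.
Keep rows where plays >= that value.

Farid | 6913 ; Dana | 7429 ; Tara | 8060 ; Jun | 8608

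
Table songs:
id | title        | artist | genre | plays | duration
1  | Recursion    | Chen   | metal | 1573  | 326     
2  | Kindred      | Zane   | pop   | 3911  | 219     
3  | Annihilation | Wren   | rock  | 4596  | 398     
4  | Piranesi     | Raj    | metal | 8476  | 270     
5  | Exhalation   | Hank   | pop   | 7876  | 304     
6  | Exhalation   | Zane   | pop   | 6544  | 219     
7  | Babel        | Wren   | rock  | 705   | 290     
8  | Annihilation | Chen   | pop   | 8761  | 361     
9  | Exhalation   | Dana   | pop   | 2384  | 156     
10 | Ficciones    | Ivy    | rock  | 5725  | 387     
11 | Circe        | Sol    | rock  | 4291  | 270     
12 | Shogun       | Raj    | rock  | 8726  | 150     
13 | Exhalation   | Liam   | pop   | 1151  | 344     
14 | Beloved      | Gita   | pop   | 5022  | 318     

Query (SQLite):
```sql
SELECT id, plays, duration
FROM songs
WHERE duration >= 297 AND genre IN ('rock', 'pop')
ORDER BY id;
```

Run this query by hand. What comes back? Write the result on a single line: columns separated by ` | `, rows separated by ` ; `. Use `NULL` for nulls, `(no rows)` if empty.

duration >= 297: ids {1, 3, 5, 8, 10, 13, 14}
genre IN ('rock', 'pop'): ids {2, 3, 5, 6, 7, 8, 9, 10, 11, 12, 13, 14}
Combine with AND.

3 | 4596 | 398 ; 5 | 7876 | 304 ; 8 | 8761 | 361 ; 10 | 5725 | 387 ; 13 | 1151 | 344 ; 14 | 5022 | 318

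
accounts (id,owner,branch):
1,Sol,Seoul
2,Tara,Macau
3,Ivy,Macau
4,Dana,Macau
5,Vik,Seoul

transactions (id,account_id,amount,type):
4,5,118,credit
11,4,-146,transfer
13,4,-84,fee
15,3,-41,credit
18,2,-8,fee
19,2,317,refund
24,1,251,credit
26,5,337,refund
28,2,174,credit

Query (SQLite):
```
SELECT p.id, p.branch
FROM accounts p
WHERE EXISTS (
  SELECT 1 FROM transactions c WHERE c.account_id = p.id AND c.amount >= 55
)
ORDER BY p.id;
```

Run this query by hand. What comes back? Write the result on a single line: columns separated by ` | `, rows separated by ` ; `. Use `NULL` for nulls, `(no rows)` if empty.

1 | Seoul ; 2 | Macau ; 5 | Seoul

For each accounts row, check whether any transactions with matching account_id has amount >= 55.
Keep rows where that is true.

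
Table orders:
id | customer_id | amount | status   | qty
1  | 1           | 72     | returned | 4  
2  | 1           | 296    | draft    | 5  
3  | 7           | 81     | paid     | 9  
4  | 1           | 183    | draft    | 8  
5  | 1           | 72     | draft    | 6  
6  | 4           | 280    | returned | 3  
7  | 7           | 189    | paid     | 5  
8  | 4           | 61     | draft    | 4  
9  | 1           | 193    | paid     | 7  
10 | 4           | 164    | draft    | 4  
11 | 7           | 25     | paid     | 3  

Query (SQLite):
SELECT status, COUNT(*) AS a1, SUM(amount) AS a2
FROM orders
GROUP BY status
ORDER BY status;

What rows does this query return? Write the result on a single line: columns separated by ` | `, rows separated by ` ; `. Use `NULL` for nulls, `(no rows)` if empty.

Group orders by status.
Per group compute: COUNT(*), SUM(amount).
  draft: ids {2, 4, 5, 8, 10} → COUNT(*)=5, SUM(amount)=776
  paid: ids {3, 7, 9, 11} → COUNT(*)=4, SUM(amount)=488
  returned: ids {1, 6} → COUNT(*)=2, SUM(amount)=352

draft | 5 | 776 ; paid | 4 | 488 ; returned | 2 | 352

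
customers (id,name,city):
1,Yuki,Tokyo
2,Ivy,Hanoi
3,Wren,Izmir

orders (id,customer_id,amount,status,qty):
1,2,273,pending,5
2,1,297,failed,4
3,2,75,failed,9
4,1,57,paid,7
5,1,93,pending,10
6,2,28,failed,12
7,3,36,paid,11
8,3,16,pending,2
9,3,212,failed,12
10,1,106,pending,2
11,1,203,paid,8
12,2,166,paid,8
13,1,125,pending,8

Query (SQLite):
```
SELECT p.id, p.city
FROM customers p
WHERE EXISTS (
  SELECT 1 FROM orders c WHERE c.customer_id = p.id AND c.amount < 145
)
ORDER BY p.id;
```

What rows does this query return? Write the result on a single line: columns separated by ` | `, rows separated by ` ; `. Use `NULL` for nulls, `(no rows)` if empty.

1 | Tokyo ; 2 | Hanoi ; 3 | Izmir

For each customers row, check whether any orders with matching customer_id has amount < 145.
Keep rows where that is true.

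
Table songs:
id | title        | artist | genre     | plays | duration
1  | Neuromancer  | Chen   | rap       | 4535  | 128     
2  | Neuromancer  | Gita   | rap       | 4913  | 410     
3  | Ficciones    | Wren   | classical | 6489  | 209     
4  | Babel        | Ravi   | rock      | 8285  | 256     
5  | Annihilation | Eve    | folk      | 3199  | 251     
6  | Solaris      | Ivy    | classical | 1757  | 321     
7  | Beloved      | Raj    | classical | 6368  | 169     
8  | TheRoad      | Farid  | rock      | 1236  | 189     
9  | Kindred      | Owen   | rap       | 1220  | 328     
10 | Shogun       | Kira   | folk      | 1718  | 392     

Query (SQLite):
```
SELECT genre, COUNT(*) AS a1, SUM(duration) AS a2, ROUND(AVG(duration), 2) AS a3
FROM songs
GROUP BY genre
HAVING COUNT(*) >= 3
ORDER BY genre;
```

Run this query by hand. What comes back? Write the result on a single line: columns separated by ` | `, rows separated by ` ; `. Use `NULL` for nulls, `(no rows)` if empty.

classical | 3 | 699 | 233 ; rap | 3 | 866 | 288.67

Group songs by genre.
Per group compute: COUNT(*), SUM(duration), ROUND(AVG(duration), 2).
HAVING: drop groups with fewer than 3 rows.
  classical: ids {3, 6, 7} → COUNT(*)=3, SUM(duration)=699, ROUND(AVG(duration), 2)=233
  folk: ids {5, 10} → COUNT(*)=2, SUM(duration)=643, ROUND(AVG(duration), 2)=321.5
  rap: ids {1, 2, 9} → COUNT(*)=3, SUM(duration)=866, ROUND(AVG(duration), 2)=288.67
  rock: ids {4, 8} → COUNT(*)=2, SUM(duration)=445, ROUND(AVG(duration), 2)=222.5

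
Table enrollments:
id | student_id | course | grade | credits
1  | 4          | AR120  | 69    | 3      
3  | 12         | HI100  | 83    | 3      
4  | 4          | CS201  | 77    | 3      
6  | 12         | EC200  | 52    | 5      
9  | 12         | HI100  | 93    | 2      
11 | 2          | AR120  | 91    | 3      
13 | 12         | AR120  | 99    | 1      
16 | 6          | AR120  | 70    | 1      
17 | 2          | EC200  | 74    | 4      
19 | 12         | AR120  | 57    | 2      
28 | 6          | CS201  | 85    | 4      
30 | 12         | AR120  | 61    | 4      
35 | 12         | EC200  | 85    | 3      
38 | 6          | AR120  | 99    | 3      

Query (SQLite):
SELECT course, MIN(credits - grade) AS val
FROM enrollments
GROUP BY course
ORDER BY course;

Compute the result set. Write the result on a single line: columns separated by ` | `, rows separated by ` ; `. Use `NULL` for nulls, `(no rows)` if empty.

AR120 | -98 ; CS201 | -81 ; EC200 | -82 ; HI100 | -91

For each row compute credits - grade.
Group by course; take MIN of the expression per group.
  AR120: ids {1, 11, 13, 16, 19, 30, 38} → MIN(credits - grade)=-98
  CS201: ids {4, 28} → MIN(credits - grade)=-81
  EC200: ids {6, 17, 35} → MIN(credits - grade)=-82
  HI100: ids {3, 9} → MIN(credits - grade)=-91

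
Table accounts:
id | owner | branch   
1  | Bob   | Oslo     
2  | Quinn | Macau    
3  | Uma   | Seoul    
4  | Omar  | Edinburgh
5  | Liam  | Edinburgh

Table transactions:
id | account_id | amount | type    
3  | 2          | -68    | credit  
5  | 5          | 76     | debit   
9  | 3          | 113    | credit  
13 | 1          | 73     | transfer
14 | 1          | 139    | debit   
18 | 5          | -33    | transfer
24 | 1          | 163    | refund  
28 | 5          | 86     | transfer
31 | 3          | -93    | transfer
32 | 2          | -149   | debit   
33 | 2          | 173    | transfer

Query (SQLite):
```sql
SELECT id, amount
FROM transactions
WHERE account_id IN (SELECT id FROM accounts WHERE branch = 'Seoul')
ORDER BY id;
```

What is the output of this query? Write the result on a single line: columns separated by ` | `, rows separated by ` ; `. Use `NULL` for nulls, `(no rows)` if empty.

9 | 113 ; 31 | -93

Inner query: accounts.id where branch = 'Seoul'.
Outer: keep transactions rows whose account_id is in that set.
Inner query → {3}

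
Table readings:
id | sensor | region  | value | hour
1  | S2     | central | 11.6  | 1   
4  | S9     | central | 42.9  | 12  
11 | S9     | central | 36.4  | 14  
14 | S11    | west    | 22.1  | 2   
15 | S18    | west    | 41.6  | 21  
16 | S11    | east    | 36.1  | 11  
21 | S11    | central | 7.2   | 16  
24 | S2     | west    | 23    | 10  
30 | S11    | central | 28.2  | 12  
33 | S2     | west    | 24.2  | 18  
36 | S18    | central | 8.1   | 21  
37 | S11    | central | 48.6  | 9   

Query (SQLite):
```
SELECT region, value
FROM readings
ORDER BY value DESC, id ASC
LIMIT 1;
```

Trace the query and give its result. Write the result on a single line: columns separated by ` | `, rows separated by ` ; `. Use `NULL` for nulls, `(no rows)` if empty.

Sort by value desc, tiebreak id asc: (48.6, id=37), (42.9, id=4), (41.6, id=15), (36.4, id=11) …. Take first 1.

central | 48.6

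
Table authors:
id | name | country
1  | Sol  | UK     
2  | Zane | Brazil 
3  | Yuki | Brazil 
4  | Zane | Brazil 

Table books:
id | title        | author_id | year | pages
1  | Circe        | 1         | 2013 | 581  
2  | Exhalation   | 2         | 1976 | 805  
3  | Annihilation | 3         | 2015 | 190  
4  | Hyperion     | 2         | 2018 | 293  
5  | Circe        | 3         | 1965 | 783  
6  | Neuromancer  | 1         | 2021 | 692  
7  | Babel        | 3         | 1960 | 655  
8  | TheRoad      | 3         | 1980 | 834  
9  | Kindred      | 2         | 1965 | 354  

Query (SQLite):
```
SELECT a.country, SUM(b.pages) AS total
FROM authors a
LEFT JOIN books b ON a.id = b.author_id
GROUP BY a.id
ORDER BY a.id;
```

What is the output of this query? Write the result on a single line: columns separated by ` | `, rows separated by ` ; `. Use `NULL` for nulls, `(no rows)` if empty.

UK | 1273 ; Brazil | 1452 ; Brazil | 2462 ; Brazil | NULL

LEFT JOIN keeps every authors row; unmatched ones get NULL for books columns.
Group by authors.id and compute SUM(b.pages). SUM over an all-NULL group is NULL.
  1: ids {1, 6} → SUM(b.pages)=1273
  2: ids {2, 4, 9} → SUM(b.pages)=1452
  3: ids {3, 5, 7, 8} → SUM(b.pages)=2462
  4: ids {—} → SUM(b.pages)=NULL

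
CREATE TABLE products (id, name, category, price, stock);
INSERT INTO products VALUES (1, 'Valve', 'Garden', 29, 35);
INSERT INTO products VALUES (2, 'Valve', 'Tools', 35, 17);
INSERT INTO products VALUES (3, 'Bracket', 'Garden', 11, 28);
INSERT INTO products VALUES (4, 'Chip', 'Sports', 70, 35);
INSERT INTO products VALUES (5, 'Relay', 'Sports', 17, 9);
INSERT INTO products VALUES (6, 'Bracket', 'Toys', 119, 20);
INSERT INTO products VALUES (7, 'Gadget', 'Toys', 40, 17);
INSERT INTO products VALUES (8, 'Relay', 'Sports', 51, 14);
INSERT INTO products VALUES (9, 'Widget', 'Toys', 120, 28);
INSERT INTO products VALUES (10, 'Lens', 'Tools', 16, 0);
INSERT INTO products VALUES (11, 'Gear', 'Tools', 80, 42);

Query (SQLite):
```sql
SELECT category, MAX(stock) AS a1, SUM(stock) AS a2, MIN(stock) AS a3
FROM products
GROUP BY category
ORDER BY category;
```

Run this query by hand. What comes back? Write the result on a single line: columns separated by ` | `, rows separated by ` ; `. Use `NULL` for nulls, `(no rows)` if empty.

Garden | 35 | 63 | 28 ; Sports | 35 | 58 | 9 ; Tools | 42 | 59 | 0 ; Toys | 28 | 65 | 17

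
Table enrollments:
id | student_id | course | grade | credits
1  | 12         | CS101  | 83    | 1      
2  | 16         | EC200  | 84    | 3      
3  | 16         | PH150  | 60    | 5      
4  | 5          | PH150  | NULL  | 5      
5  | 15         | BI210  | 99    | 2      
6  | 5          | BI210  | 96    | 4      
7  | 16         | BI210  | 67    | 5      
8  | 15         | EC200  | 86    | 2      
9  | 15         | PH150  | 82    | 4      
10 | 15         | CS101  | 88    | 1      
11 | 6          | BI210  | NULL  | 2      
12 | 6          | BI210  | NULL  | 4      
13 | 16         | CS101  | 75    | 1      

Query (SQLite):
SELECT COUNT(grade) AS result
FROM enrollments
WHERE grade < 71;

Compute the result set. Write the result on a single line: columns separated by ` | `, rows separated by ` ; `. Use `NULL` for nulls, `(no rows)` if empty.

2

Rows where grade < 71 → grade values: [60, 67].
COUNT(grade) counts non-NULL values → 2.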